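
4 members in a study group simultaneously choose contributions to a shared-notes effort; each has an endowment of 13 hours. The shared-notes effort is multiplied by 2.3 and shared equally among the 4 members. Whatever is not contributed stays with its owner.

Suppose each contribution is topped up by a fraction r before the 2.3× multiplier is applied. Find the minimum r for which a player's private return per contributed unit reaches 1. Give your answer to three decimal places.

With matching at rate r, one contributed unit becomes (1 + r) in the shared-notes effort and returns 2.3 × (1 + r) / 4 to the contributor.
Setting this equal to 1: 1 + r = 4/2.3 = 1.7391.
So the minimum matching rate is r = 1.7391 − 1 = 0.739.

0.739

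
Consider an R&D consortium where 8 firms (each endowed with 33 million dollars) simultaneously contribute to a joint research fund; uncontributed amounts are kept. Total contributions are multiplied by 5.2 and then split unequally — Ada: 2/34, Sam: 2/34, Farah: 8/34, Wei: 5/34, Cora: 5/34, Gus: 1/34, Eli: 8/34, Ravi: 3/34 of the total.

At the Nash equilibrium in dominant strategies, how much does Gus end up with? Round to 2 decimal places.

43.09 million dollars

Each unit j contributes comes back to j as 5.2 × (j's share), so j prefers to contribute only if that share exceeds 1/5.2 = 0.1923; otherwise keeping the unit dominates.
The shares above 0.1923 belong to Farah and Eli, contributing 33 each; the remaining 6 contribute 0. Total contributed: 66.
Gus keeps 33 and receives 5.2 × 66 × 1/34 = 10.09 from the joint research fund, for a payoff of 43.09.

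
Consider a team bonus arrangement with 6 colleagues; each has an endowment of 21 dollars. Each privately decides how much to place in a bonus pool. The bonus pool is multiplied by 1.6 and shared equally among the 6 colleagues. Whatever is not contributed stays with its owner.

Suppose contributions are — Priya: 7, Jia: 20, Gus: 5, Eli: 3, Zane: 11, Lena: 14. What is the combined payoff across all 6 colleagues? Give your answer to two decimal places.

Total contributed: 7 + 20 + 5 + 3 + 11 + 14 = 60; total kept: 6 × 21 − 60 = 66.
The bonus pool pays out 1.6 × 60 = 96.00 in aggregate.
Group total = 66 + 96.00 = 162.00.

162.00 dollars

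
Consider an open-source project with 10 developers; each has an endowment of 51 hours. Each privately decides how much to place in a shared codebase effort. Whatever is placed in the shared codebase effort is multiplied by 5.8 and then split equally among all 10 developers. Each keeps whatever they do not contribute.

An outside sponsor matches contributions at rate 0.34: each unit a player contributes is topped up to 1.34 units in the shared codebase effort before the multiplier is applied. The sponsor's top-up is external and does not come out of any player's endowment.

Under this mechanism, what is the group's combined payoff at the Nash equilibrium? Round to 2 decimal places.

With the mechanism, a contributed unit returns 5.8 × 1.34 / 10 = 0.7772 per unit of net cost — still below 1 — so contributing 0 remains dominant for every player.
Everyone keeps their endowment and the group total is 10 × 51 = 510.

510.00 hours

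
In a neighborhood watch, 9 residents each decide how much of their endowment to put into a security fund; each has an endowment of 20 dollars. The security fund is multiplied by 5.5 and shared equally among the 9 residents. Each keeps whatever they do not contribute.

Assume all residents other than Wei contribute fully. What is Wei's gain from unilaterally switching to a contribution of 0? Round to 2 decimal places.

Switching from a contribution of 20 to 0 lets Wei keep an extra 20 dollars, but lowers the security fund by 20, which costs Wei their own share of that drop: 5.5/9 × 20 = 12.22.
Net gain = 20 − 12.22 = 7.78. The private return per contributed unit (0.6111) is below 1, so free-riding is indeed the best response regardless of what the others do.

7.78 dollars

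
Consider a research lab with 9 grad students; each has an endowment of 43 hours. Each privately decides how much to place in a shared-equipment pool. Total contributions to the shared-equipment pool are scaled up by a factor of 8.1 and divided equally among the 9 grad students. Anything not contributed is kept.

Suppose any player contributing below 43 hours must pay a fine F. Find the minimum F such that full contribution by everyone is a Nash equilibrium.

4.30 hours

Given the others contribute fully, the best deviation is to contribute 0 (any partial contribution still incurs the fine and gives up units whose private return 0.9000 is below 1).
Deviating from 43 to 0 saves 43 hours but forfeits the deviator's share of the drop in the shared-equipment pool: 8.1/9 × 43 = 38.70.
So the deviation gain is 43 − 38.70 = 4.30, and the fine must be at least 4.30 hours to wipe it out.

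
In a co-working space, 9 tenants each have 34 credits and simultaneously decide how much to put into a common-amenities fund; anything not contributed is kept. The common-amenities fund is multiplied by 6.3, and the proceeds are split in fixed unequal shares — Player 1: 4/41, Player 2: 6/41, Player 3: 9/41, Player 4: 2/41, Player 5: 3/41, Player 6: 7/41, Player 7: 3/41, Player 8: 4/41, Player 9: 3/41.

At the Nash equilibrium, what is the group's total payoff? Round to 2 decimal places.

666.40 credits

Player j's private return per contributed unit is 6.3 × (j's share). Contributing is weakly dominant for j when that share is at least 1/6.3 = 0.1587, and contributing 0 is dominant otherwise.
The shares above 0.1587 belong to Player 3 and Player 6, contributing 34 each; the remaining 7 contribute 0. Total contributed: 68.
The common-amenities fund pays out 6.3 × 68 = 428.40 in total (split across the unequal shares, but the aggregate is all that matters for the group sum).
The 7 free-riders keep 34 each, adding 238. Group total = 238 + 428.40 = 666.40.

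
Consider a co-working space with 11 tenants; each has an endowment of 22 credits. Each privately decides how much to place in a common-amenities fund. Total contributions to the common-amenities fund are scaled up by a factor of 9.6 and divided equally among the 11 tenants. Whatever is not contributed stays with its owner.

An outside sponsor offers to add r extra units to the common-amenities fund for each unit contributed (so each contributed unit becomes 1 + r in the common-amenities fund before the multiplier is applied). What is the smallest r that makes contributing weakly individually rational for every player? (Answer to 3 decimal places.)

0.146

With matching at rate r, one contributed unit becomes (1 + r) in the common-amenities fund and returns 9.6 × (1 + r) / 11 to the contributor.
Setting this equal to 1: 1 + r = 11/9.6 = 1.1458.
So the minimum matching rate is r = 1.1458 − 1 = 0.146.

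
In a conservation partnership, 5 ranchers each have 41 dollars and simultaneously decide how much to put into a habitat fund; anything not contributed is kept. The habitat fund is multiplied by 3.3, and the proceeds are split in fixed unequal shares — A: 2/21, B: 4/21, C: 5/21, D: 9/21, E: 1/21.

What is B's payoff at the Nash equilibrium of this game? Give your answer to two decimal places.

66.77 dollars

Player j's private return per contributed unit is 3.3 × (j's share). Contributing is weakly dominant for j when that share is at least 1/3.3 = 0.3030, and contributing 0 is dominant otherwise.
The only share above 0.3030 is D's 9/21, contributing 41; the remaining 4 contribute 0. Total contributed: 41.
B keeps 41 and receives 3.3 × 41 × 4/21 = 25.77 from the habitat fund, for a payoff of 66.77.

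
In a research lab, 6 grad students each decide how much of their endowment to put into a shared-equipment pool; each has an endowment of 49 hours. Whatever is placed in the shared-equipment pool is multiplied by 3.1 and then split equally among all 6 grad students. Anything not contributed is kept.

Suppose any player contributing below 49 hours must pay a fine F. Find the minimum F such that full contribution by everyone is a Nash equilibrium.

Given the others contribute fully, the best deviation is to contribute 0 (any partial contribution still incurs the fine and gives up units whose private return 0.5167 is below 1).
Deviating from 49 to 0 saves 49 hours but forfeits the deviator's share of the drop in the shared-equipment pool: 3.1/6 × 49 = 25.32.
So the deviation gain is 49 − 25.32 = 23.68, and the fine must be at least 23.68 hours to wipe it out.

23.68 hours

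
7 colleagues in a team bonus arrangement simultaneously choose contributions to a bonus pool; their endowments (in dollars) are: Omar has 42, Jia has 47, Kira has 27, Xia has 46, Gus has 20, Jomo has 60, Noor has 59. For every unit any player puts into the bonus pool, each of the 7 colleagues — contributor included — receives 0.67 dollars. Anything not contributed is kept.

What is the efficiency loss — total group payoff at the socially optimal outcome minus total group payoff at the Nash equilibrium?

The private return per contributed unit is 0.67 < 1 for everyone, so the Nash equilibrium is zero contribution and the group total is Σ E_j = 42 + 47 + 27 + 46 + 20 + 60 + 59 = 301.
Each contributed unit returns 4.690 to the group, so the social optimum is full contribution by everyone: group total = 4.690 × 301 = 1411.69.
Efficiency loss = (4.690 − 1) × 301 = 1110.69.

1110.69 dollars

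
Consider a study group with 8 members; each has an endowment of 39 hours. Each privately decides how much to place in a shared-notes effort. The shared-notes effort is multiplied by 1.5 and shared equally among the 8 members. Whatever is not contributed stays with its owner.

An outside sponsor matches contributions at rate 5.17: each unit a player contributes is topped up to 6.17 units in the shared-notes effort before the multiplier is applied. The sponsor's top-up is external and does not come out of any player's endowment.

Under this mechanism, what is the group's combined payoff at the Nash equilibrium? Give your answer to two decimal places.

The effective private return per unit is now 1.5 × 6.17 / 8 = 1.1569 > 1, so every player's dominant strategy flips to full contribution.
At the Nash equilibrium everyone contributes 39. Group total payoff = 1.5 × 6.17 × 312 = 2887.56.

2887.56 hours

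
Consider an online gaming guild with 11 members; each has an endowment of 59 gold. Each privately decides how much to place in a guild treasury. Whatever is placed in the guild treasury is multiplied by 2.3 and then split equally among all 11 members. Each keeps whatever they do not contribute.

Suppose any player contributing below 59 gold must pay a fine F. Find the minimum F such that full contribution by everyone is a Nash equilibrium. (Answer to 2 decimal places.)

Given the others contribute fully, the best deviation is to contribute 0 (any partial contribution still incurs the fine and gives up units whose private return 0.2091 is below 1).
Deviating from 59 to 0 saves 59 gold but forfeits the deviator's share of the drop in the guild treasury: 2.3/11 × 59 = 12.34.
So the deviation gain is 59 − 12.34 = 46.66, and the fine must be at least 46.66 gold to wipe it out.

46.66 gold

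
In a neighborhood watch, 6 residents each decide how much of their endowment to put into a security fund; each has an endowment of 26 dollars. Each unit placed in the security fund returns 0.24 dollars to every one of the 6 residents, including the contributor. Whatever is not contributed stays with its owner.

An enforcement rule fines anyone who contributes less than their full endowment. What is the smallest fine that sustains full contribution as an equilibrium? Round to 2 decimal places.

Given the others contribute fully, the best deviation is to contribute 0 (any partial contribution still incurs the fine and gives up units whose private return 0.24 is below 1).
Deviating from 26 to 0 saves 26 dollars but forfeits the deviator's share of the drop in the security fund: 0.24 × 26 = 6.24.
So the deviation gain is 26 − 6.24 = 19.76, and the fine must be at least 19.76 dollars to wipe it out.

19.76 dollars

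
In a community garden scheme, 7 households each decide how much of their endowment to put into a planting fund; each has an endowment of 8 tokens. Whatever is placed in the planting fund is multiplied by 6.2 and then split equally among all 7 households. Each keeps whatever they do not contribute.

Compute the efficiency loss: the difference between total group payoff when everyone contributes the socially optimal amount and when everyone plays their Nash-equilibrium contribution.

291.20 tokens

Each contributed unit returns 6.2/7 = 0.8857 to its contributor — below 1 — so contributing 0 is dominant for every player. At the Nash equilibrium everyone keeps their 8, and the group total is 7 × 8 = 56.
Each contributed unit returns 6.200 to the group as a whole (0.8857 to each of 7 players), which exceeds 1, so the social optimum is full contribution: group total = 6.200 × 56 = 347.20.
Efficiency loss = 347.20 − 56 = 291.20.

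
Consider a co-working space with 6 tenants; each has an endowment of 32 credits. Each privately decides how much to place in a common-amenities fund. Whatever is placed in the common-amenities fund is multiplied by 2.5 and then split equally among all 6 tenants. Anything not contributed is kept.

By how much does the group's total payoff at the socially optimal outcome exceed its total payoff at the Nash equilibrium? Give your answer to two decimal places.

288.00 credits

Each contributed unit returns 2.5/6 = 0.4167 to its contributor — below 1 — so contributing 0 is dominant for every player. At the Nash equilibrium everyone keeps their 32, and the group total is 6 × 32 = 192.
Each contributed unit returns 2.500 to the group as a whole (0.4167 to each of 6 players), which exceeds 1, so the social optimum is full contribution: group total = 2.500 × 192 = 480.00.
Efficiency loss = 480.00 − 192 = 288.00.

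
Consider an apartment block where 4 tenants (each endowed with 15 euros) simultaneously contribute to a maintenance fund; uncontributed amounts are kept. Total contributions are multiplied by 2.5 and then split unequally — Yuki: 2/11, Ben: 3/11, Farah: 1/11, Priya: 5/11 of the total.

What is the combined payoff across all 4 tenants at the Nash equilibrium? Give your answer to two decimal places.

A player with share s gets back 2.5·s per unit contributed, so full contribution is dominant for anyone with s > 1/2.5 = 0.4000 and zero contribution is dominant for anyone below.
Only Priya (5/11) clears that bar, contributing 15; the remaining 3 contribute 0. Total contributed: 15.
The maintenance fund pays out 2.5 × 15 = 37.50 in total (split across the unequal shares, but the aggregate is all that matters for the group sum).
The 3 free-riders keep 15 each, adding 45. Group total = 45 + 37.50 = 82.50.

82.50 euros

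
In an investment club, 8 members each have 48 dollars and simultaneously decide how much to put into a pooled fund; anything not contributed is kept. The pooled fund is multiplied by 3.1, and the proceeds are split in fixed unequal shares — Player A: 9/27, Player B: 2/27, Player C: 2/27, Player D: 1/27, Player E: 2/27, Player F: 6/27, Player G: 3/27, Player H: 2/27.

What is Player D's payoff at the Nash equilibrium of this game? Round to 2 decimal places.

Player j's private return per contributed unit is 3.1 × (j's share). Contributing is weakly dominant for j when that share is at least 1/3.1 = 0.3226, and contributing 0 is dominant otherwise.
The only share above 0.3226 is Player A's 9/27, contributing 48; the remaining 7 contribute 0. Total contributed: 48.
Player D keeps 48 and receives 3.1 × 48 × 1/27 = 5.51 from the pooled fund, for a payoff of 53.51.

53.51 dollars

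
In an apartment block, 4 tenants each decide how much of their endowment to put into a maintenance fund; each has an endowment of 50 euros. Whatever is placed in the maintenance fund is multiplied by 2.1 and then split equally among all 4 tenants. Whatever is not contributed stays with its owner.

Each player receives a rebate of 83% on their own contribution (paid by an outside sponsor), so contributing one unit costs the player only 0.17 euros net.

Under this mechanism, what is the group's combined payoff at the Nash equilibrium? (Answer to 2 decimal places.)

Under the mechanism each unit contributed yields (2.1/4) / 0.17 = 3.0882 back to its contributor per unit of net cost, which exceeds 1, making full contribution the dominant choice for everyone.
At the Nash equilibrium everyone contributes 50. Group total payoff = 4 × (50 × 0.83 + 2.1 × 50) = 586.00.

586.00 euros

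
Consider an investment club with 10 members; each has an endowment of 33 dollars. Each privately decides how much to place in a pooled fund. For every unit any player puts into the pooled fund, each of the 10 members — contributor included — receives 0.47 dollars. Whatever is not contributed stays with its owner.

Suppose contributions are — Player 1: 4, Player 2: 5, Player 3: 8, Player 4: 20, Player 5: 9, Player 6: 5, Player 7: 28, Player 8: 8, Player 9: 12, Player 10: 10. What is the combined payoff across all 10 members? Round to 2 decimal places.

733.30 dollars

Total contributed: 4 + 5 + 8 + 20 + 9 + 5 + 28 + 8 + 12 + 10 = 109; total kept: 10 × 33 − 109 = 221.
The pooled fund pays out 0.47 × 10 × 109 = 512.30 in aggregate.
Group total = 221 + 512.30 = 733.30.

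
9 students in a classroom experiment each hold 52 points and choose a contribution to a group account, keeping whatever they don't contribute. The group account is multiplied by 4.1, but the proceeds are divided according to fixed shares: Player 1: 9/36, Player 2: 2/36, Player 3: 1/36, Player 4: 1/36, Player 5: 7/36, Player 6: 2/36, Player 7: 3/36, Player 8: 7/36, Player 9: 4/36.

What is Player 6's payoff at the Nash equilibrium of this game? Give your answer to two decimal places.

Player j's private return per contributed unit is 4.1 × (j's share). Contributing is weakly dominant for j when that share is at least 1/4.1 = 0.2439, and contributing 0 is dominant otherwise.
The only share above 0.2439 is Player 1's 9/36, contributing 52; the remaining 8 contribute 0. Total contributed: 52.
Player 6 keeps 52 and receives 4.1 × 52 × 2/36 = 11.84 from the group account, for a payoff of 63.84.

63.84 points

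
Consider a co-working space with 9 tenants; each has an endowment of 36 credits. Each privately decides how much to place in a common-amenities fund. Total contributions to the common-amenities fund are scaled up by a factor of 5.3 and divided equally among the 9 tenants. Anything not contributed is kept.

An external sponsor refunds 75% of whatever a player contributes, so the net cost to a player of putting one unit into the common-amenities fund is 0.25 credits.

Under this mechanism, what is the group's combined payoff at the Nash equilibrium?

The effective private return per unit is now (5.3/9) / 0.25 = 2.3556 > 1, so every player's dominant strategy flips to full contribution.
So the Nash equilibrium is full contribution by all 9; the group earns 9 × (36 × 0.75 + 5.3 × 36) = 1960.20.

1960.20 credits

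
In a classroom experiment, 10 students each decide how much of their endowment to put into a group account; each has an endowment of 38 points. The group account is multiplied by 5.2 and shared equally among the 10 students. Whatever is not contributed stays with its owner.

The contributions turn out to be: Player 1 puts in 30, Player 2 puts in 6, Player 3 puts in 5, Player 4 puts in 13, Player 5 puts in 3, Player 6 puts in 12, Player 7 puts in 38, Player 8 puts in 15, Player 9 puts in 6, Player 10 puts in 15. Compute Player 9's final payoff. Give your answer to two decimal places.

Total contributed: 30 + 6 + 5 + 13 + 3 + 12 + 38 + 15 + 6 + 15 = 143.
Each receives 5.2 × 143 / 10 = 74.36 from the group account.
Player 9 keeps 38 − 6 = 32, so Player 9's payoff is 32 + 74.36 = 106.36.

106.36 points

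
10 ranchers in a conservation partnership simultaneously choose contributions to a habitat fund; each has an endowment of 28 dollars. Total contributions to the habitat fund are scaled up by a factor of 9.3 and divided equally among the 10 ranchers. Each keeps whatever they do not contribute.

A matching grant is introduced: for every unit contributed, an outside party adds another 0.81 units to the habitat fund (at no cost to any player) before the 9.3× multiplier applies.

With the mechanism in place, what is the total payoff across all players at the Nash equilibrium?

4713.24 dollars

The effective private return per unit is now 9.3 × 1.81 / 10 = 1.6833 > 1, so every player's dominant strategy flips to full contribution.
So the Nash equilibrium is full contribution by all 10; the group earns 9.3 × 1.81 × 280 = 4713.24.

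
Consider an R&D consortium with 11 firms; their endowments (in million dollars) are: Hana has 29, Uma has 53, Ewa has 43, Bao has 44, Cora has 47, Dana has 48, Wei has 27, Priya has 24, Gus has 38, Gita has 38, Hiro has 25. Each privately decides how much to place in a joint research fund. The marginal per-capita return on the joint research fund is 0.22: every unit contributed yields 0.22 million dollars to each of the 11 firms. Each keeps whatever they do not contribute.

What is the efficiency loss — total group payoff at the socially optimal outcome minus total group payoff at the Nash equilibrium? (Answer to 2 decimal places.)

590.72 million dollars

The private return per contributed unit is 0.22 < 1 for everyone, so the Nash equilibrium is zero contribution and the group total is Σ E_j = 29 + 53 + 43 + 44 + 47 + 48 + 27 + 24 + 38 + 38 + 25 = 416.
Each contributed unit returns 2.420 to the group, so the social optimum is full contribution by everyone: group total = 2.420 × 416 = 1006.72.
Efficiency loss = (2.420 − 1) × 416 = 590.72.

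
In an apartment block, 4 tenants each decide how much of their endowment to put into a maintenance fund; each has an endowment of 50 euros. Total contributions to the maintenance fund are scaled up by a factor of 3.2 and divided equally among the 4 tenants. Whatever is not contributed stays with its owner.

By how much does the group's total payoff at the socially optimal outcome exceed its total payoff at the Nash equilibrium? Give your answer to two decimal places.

Each contributed unit returns 3.2/4 = 0.8000 to its contributor — below 1 — so contributing 0 is dominant for every player. At the Nash equilibrium everyone keeps their 50, and the group total is 4 × 50 = 200.
Each contributed unit returns 3.200 to the group as a whole (0.8000 to each of 4 players), which exceeds 1, so the social optimum is full contribution: group total = 3.200 × 200 = 640.00.
Efficiency loss = 640.00 − 200 = 440.00.

440.00 euros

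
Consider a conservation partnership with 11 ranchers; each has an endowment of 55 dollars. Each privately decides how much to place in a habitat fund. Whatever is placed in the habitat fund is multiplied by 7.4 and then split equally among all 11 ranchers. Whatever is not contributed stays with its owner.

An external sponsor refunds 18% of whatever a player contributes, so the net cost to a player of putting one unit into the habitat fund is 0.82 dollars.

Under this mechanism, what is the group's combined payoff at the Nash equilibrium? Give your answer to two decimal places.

605.00 dollars

The effective private return is (7.4/11) / 0.82 = 0.8204, which is still under 1, so the mechanism doesn't change anyone's dominant strategy: zero contribution.
Everyone keeps their endowment and the group total is 11 × 55 = 605.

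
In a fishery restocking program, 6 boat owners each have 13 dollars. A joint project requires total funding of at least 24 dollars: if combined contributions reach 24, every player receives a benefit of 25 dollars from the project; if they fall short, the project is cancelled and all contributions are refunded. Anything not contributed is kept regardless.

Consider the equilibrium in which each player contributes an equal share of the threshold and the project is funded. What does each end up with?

34 dollars

Equal share of the threshold: 24/6 = 4.
At this profile no one gains by cutting their contribution: any cut drops the total below 24, the project is cancelled, contributions are refunded, and the deviator ends with 13, which is less than 13 − 4 + 25 = 34. Contributing more than 4 just wastes the excess. So contributing exactly 4 is a best response.
Each player's payoff: 13 − 4 + 25 = 34.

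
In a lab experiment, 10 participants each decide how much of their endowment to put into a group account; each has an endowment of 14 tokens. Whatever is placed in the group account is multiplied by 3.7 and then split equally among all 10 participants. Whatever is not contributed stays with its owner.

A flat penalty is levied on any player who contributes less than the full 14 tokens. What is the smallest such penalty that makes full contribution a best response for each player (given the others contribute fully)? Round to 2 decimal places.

Given the others contribute fully, the best deviation is to contribute 0 (any partial contribution still incurs the fine and gives up units whose private return 0.3700 is below 1).
Deviating from 14 to 0 saves 14 tokens but forfeits the deviator's share of the drop in the group account: 3.7/10 × 14 = 5.18.
So the deviation gain is 14 − 5.18 = 8.82, and the fine must be at least 8.82 tokens to wipe it out.

8.82 tokens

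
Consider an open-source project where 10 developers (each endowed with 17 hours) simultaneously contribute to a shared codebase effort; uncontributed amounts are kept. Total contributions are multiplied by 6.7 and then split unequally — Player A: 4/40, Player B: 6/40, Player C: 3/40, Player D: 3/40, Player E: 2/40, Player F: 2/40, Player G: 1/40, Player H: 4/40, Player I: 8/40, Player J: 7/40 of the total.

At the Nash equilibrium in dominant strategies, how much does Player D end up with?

42.63 hours

Player j's private return per contributed unit is 6.7 × (j's share). Contributing is weakly dominant for j when that share is at least 1/6.7 = 0.1493, and contributing 0 is dominant otherwise.
The shares above 0.1493 belong to Player B, Player I and Player J, contributing 17 each; the remaining 7 contribute 0. Total contributed: 51.
Player D keeps 17 and receives 6.7 × 51 × 3/40 = 25.63 from the shared codebase effort, for a payoff of 42.63.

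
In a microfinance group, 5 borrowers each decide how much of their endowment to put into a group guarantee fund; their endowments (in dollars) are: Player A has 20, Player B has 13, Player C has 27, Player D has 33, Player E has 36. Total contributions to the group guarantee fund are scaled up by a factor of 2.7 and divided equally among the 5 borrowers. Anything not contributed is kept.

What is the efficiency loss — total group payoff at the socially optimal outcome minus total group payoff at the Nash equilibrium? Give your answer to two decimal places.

The private return per contributed unit is 2.7/5 = 0.5400 < 1 for every player regardless of endowment, so the Nash equilibrium is zero contribution and the group total is Σ E_j = 20 + 13 + 27 + 33 + 36 = 129.
Each contributed unit returns 2.700 to the group, so the social optimum is full contribution by everyone: group total = 2.700 × 129 = 348.30.
Efficiency loss = (2.700 − 1) × 129 = 219.30.

219.30 dollars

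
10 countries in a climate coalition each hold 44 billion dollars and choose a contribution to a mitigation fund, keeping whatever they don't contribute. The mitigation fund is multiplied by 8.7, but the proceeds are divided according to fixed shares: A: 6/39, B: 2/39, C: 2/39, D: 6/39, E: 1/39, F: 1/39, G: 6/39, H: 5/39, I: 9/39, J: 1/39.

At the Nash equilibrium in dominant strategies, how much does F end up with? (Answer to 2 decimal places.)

93.08 billion dollars

A player with share s gets back 8.7·s per unit contributed, so full contribution is dominant for anyone with s > 1/8.7 = 0.1149 and zero contribution is dominant for anyone below.
A, D, G, H and I are above the threshold, contributing 44 each; the remaining 5 contribute 0. Total contributed: 220.
F keeps 44 and receives 8.7 × 220 × 1/39 = 49.08 from the mitigation fund, for a payoff of 93.08.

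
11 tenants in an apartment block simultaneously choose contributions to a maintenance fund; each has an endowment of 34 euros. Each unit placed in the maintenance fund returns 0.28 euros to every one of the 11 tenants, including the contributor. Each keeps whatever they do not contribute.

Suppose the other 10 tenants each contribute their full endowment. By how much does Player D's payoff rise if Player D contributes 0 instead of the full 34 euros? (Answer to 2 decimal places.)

24.48 euros

Switching from a contribution of 34 to 0 lets Player D keep an extra 34 euros, but lowers the maintenance fund by 34, which costs Player D their own share of that drop: 0.28 × 34 = 9.52.
Net gain = 34 − 9.52 = 24.48. The private return per contributed unit (0.28) is below 1, so free-riding is indeed the best response regardless of what the others do.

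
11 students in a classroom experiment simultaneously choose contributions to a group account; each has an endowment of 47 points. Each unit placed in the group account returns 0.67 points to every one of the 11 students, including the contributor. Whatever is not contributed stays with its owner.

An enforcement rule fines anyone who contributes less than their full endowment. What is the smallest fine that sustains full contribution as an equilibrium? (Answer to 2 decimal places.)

Given the others contribute fully, the best deviation is to contribute 0 (any partial contribution still incurs the fine and gives up units whose private return 0.67 is below 1).
Deviating from 47 to 0 saves 47 points but forfeits the deviator's share of the drop in the group account: 0.67 × 47 = 31.49.
So the deviation gain is 47 − 31.49 = 15.51, and the fine must be at least 15.51 points to wipe it out.

15.51 points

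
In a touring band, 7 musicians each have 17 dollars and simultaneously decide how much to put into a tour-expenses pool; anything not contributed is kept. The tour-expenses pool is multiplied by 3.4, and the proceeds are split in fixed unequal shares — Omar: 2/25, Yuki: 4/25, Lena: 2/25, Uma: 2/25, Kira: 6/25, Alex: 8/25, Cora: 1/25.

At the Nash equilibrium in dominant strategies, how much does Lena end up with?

21.62 dollars

Each unit j contributes comes back to j as 3.4 × (j's share), so j prefers to contribute only if that share exceeds 1/3.4 = 0.2941; otherwise keeping the unit dominates.
Alex alone (share 8/25) is above the threshold, contributing 17; the remaining 6 contribute 0. Total contributed: 17.
Lena keeps 17 and receives 3.4 × 17 × 2/25 = 4.62 from the tour-expenses pool, for a payoff of 21.62.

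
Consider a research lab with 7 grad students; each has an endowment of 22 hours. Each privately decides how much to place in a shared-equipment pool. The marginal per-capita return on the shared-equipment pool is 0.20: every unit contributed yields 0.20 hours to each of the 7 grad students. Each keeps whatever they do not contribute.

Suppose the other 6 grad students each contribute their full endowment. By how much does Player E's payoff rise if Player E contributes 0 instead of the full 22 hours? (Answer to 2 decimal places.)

Switching from a contribution of 22 to 0 lets Player E keep an extra 22 hours, but lowers the shared-equipment pool by 22, which costs Player E their own share of that drop: 0.20 × 22 = 4.40.
Net gain = 22 − 4.40 = 17.60. The private return per contributed unit (0.20) is below 1, so free-riding is indeed the best response regardless of what the others do.

17.60 hours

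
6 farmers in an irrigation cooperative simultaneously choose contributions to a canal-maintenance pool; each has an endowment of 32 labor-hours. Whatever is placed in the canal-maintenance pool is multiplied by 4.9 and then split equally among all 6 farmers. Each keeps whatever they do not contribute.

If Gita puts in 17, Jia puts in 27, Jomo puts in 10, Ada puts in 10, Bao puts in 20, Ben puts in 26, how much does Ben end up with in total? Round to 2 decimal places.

Total contributed: 17 + 27 + 10 + 10 + 20 + 26 = 110.
Each receives 4.9 × 110 / 6 = 89.83 from the canal-maintenance pool.
Ben keeps 32 − 26 = 6, so Ben's payoff is 6 + 89.83 = 95.83.

95.83 labor-hours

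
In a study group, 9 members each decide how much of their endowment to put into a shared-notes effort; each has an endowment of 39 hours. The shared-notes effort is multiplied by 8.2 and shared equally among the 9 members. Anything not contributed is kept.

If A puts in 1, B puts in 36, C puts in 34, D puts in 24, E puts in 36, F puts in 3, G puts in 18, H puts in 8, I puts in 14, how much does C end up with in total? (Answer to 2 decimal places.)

163.53 hours

Total contributed: 1 + 36 + 34 + 24 + 36 + 3 + 18 + 8 + 14 = 174.
Each receives 8.2 × 174 / 9 = 158.53 from the shared-notes effort.
C keeps 39 − 34 = 5, so C's payoff is 5 + 158.53 = 163.53.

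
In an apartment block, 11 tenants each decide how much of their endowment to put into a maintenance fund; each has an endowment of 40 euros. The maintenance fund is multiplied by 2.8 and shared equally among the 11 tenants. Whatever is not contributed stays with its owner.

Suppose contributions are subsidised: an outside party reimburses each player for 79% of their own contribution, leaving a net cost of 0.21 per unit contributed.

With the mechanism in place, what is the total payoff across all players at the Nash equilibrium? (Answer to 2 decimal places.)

1579.60 euros

With the mechanism, a contributed unit returns (2.8/11) / 0.21 = 1.2121 per unit of net cost to the contributor — now above 1 — so contributing fully is weakly dominant for every player.
So the Nash equilibrium is full contribution by all 11; the group earns 11 × (40 × 0.79 + 2.8 × 40) = 1579.60.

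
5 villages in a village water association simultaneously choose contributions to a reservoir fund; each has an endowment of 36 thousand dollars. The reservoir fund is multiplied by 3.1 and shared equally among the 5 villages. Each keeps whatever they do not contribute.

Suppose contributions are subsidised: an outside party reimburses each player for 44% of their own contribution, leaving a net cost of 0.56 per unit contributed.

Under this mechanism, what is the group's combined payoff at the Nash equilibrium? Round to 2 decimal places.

With the mechanism, a contributed unit returns (3.1/5) / 0.56 = 1.1071 per unit of net cost to the contributor — now above 1 — so contributing fully is weakly dominant for every player.
So the Nash equilibrium is full contribution by all 5; the group earns 5 × (36 × 0.44 + 3.1 × 36) = 637.20.

637.20 thousand dollars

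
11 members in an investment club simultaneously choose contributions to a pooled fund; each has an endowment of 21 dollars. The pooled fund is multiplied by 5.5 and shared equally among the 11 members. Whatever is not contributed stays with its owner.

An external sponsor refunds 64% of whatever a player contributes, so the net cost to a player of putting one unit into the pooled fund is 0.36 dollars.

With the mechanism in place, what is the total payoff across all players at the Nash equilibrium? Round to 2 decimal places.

Under the mechanism each unit contributed yields (5.5/11) / 0.36 = 1.3889 back to its contributor per unit of net cost, which exceeds 1, making full contribution the dominant choice for everyone.
At the Nash equilibrium everyone contributes 21. Group total payoff = 11 × (21 × 0.64 + 5.5 × 21) = 1418.34.

1418.34 dollars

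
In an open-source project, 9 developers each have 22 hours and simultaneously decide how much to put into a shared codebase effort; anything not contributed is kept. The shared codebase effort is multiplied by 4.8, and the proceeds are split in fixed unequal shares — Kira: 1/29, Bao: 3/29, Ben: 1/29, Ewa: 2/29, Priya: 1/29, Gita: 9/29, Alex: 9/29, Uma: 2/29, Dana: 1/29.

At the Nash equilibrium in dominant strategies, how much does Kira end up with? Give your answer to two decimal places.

A player with share s gets back 4.8·s per unit contributed, so full contribution is dominant for anyone with s > 1/4.8 = 0.2083 and zero contribution is dominant for anyone below.
The shares above 0.2083 belong to Gita and Alex, contributing 22 each; the remaining 7 contribute 0. Total contributed: 44.
Kira keeps 22 and receives 4.8 × 44 × 1/29 = 7.28 from the shared codebase effort, for a payoff of 29.28.

29.28 hours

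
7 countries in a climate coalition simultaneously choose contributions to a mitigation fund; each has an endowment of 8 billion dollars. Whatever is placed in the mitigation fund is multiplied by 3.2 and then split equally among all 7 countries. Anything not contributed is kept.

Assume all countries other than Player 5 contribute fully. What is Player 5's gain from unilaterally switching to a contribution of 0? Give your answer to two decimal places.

Switching from a contribution of 8 to 0 lets Player 5 keep an extra 8 billion dollars, but lowers the mitigation fund by 8, which costs Player 5 their own share of that drop: 3.2/7 × 8 = 3.66.
Net gain = 8 − 3.66 = 4.34. The private return per contributed unit (0.4571) is below 1, so free-riding is indeed the best response regardless of what the others do.

4.34 billion dollars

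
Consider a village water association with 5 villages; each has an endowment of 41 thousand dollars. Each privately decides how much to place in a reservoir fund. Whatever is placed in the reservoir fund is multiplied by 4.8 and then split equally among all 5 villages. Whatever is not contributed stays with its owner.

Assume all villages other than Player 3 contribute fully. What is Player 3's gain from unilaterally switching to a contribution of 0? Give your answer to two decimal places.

Switching from a contribution of 41 to 0 lets Player 3 keep an extra 41 thousand dollars, but lowers the reservoir fund by 41, which costs Player 3 their own share of that drop: 4.8/5 × 41 = 39.36.
Net gain = 41 − 39.36 = 1.64. The private return per contributed unit (0.9600) is below 1, so free-riding is indeed the best response regardless of what the others do.

1.64 thousand dollars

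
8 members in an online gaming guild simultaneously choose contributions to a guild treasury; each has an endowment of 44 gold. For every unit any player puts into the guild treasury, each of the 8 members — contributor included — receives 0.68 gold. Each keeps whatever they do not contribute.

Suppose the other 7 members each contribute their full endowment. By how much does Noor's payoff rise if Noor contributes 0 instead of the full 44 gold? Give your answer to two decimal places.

Switching from a contribution of 44 to 0 lets Noor keep an extra 44 gold, but lowers the guild treasury by 44, which costs Noor their own share of that drop: 0.68 × 44 = 29.92.
Net gain = 44 − 29.92 = 14.08. The private return per contributed unit (0.68) is below 1, so free-riding is indeed the best response regardless of what the others do.

14.08 gold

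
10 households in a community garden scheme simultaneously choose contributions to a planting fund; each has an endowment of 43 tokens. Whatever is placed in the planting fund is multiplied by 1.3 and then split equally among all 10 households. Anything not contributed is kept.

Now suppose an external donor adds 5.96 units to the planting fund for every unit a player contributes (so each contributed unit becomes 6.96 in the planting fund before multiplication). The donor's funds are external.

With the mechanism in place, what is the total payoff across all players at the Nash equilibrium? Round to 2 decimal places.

The effective private return is 1.3 × 6.96 / 10 = 0.9048, which is still under 1, so the mechanism doesn't change anyone's dominant strategy: zero contribution.
At the Nash equilibrium no one contributes; group total payoff = 10 × 43 = 430.

430.00 tokens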